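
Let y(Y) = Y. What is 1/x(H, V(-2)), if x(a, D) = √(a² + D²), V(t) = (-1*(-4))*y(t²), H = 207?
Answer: √43105/43105 ≈ 0.0048166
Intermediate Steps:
V(t) = 4*t² (V(t) = (-1*(-4))*t² = 4*t²)
x(a, D) = √(D² + a²)
1/x(H, V(-2)) = 1/(√((4*(-2)²)² + 207²)) = 1/(√((4*4)² + 42849)) = 1/(√(16² + 42849)) = 1/(√(256 + 42849)) = 1/(√43105) = √43105/43105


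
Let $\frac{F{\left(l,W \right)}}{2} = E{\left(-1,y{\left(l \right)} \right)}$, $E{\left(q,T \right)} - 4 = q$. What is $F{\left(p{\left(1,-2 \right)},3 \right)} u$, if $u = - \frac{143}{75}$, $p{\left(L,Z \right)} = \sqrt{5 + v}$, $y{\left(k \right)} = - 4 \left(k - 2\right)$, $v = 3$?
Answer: $- \frac{286}{25} \approx -11.44$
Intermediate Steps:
$y{\left(k \right)} = 8 - 4 k$ ($y{\left(k \right)} = - 4 \left(-2 + k\right) = 8 - 4 k$)
$p{\left(L,Z \right)} = 2 \sqrt{2}$ ($p{\left(L,Z \right)} = \sqrt{5 + 3} = \sqrt{8} = 2 \sqrt{2}$)
$E{\left(q,T \right)} = 4 + q$
$F{\left(l,W \right)} = 6$ ($F{\left(l,W \right)} = 2 \left(4 - 1\right) = 2 \cdot 3 = 6$)
$u = - \frac{143}{75}$ ($u = \left(-143\right) \frac{1}{75} = - \frac{143}{75} \approx -1.9067$)
$F{\left(p{\left(1,-2 \right)},3 \right)} u = 6 \left(- \frac{143}{75}\right) = - \frac{286}{25}$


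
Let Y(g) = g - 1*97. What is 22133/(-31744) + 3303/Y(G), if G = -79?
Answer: -6796615/349184 ≈ -19.464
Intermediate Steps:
Y(g) = -97 + g (Y(g) = g - 97 = -97 + g)
22133/(-31744) + 3303/Y(G) = 22133/(-31744) + 3303/(-97 - 79) = 22133*(-1/31744) + 3303/(-176) = -22133/31744 + 3303*(-1/176) = -22133/31744 - 3303/176 = -6796615/349184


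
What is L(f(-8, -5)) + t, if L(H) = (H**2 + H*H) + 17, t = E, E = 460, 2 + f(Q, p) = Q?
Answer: 677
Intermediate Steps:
f(Q, p) = -2 + Q
t = 460
L(H) = 17 + 2*H**2 (L(H) = (H**2 + H**2) + 17 = 2*H**2 + 17 = 17 + 2*H**2)
L(f(-8, -5)) + t = (17 + 2*(-2 - 8)**2) + 460 = (17 + 2*(-10)**2) + 460 = (17 + 2*100) + 460 = (17 + 200) + 460 = 217 + 460 = 677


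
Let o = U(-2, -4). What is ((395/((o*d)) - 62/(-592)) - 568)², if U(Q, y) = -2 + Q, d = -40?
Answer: 448183386225/1401856 ≈ 3.1971e+5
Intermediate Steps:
o = -4 (o = -2 - 2 = -4)
((395/((o*d)) - 62/(-592)) - 568)² = ((395/((-4*(-40))) - 62/(-592)) - 568)² = ((395/160 - 62*(-1/592)) - 568)² = ((395*(1/160) + 31/296) - 568)² = ((79/32 + 31/296) - 568)² = (3047/1184 - 568)² = (-669465/1184)² = 448183386225/1401856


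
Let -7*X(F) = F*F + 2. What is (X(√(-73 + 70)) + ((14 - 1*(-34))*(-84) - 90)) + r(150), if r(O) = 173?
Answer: -27642/7 ≈ -3948.9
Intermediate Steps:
X(F) = -2/7 - F²/7 (X(F) = -(F*F + 2)/7 = -(F² + 2)/7 = -(2 + F²)/7 = -2/7 - F²/7)
(X(√(-73 + 70)) + ((14 - 1*(-34))*(-84) - 90)) + r(150) = ((-2/7 - (√(-73 + 70))²/7) + ((14 - 1*(-34))*(-84) - 90)) + 173 = ((-2/7 - (√(-3))²/7) + ((14 + 34)*(-84) - 90)) + 173 = ((-2/7 - (I*√3)²/7) + (48*(-84) - 90)) + 173 = ((-2/7 - ⅐*(-3)) + (-4032 - 90)) + 173 = ((-2/7 + 3/7) - 4122) + 173 = (⅐ - 4122) + 173 = -28853/7 + 173 = -27642/7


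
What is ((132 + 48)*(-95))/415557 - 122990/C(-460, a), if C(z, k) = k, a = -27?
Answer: 1892921990/415557 ≈ 4555.1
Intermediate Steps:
((132 + 48)*(-95))/415557 - 122990/C(-460, a) = ((132 + 48)*(-95))/415557 - 122990/(-27) = (180*(-95))*(1/415557) - 122990*(-1/27) = -17100*1/415557 + 122990/27 = -1900/46173 + 122990/27 = 1892921990/415557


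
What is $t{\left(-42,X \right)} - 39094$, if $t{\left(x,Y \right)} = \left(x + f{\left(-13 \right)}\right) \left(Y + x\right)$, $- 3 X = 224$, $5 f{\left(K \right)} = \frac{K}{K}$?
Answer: $- \frac{102652}{3} \approx -34217.0$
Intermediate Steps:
$f{\left(K \right)} = \frac{1}{5}$ ($f{\left(K \right)} = \frac{K \frac{1}{K}}{5} = \frac{1}{5} \cdot 1 = \frac{1}{5}$)
$X = - \frac{224}{3}$ ($X = \left(- \frac{1}{3}\right) 224 = - \frac{224}{3} \approx -74.667$)
$t{\left(x,Y \right)} = \left(\frac{1}{5} + x\right) \left(Y + x\right)$ ($t{\left(x,Y \right)} = \left(x + \frac{1}{5}\right) \left(Y + x\right) = \left(\frac{1}{5} + x\right) \left(Y + x\right)$)
$t{\left(-42,X \right)} - 39094 = \left(\left(-42\right)^{2} + \frac{1}{5} \left(- \frac{224}{3}\right) + \frac{1}{5} \left(-42\right) - -3136\right) - 39094 = \left(1764 - \frac{224}{15} - \frac{42}{5} + 3136\right) - 39094 = \frac{14630}{3} - 39094 = - \frac{102652}{3}$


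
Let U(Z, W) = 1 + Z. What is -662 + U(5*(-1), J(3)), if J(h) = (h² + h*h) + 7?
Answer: -666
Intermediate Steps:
J(h) = 7 + 2*h² (J(h) = (h² + h²) + 7 = 2*h² + 7 = 7 + 2*h²)
-662 + U(5*(-1), J(3)) = -662 + (1 + 5*(-1)) = -662 + (1 - 5) = -662 - 4 = -666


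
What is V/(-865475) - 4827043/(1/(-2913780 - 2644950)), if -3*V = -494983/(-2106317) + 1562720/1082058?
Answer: 265525123088188947467300763523/9895753562132475 ≈ 2.6832e+13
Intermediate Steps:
V = -83199652549/148640684373 (V = -(-494983/(-2106317) + 1562720/1082058)/3 = -(-494983*(-1/2106317) + 1562720*(1/1082058))/3 = -(21521/91579 + 781360/541029)/3 = -1/3*83199652549/49546894791 = -83199652549/148640684373 ≈ -0.55974)
V/(-865475) - 4827043/(1/(-2913780 - 2644950)) = -83199652549/148640684373/(-865475) - 4827043/(1/(-2913780 - 2644950)) = -83199652549/148640684373*(-1/865475) - 4827043/(1/(-5558730)) = 6399973273/9895753562132475 - 4827043/(-1/5558730) = 6399973273/9895753562132475 - 4827043*(-5558730) = 6399973273/9895753562132475 + 26832228735390 = 265525123088188947467300763523/9895753562132475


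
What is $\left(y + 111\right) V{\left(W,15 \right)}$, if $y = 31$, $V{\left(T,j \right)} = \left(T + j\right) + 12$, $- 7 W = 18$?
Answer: $\frac{24282}{7} \approx 3468.9$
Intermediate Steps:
$W = - \frac{18}{7}$ ($W = \left(- \frac{1}{7}\right) 18 = - \frac{18}{7} \approx -2.5714$)
$V{\left(T,j \right)} = 12 + T + j$
$\left(y + 111\right) V{\left(W,15 \right)} = \left(31 + 111\right) \left(12 - \frac{18}{7} + 15\right) = 142 \cdot \frac{171}{7} = \frac{24282}{7}$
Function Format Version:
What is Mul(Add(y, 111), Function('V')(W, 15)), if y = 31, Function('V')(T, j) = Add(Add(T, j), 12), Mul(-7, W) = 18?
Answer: Rational(24282, 7) ≈ 3468.9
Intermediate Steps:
W = Rational(-18, 7) (W = Mul(Rational(-1, 7), 18) = Rational(-18, 7) ≈ -2.5714)
Function('V')(T, j) = Add(12, T, j)
Mul(Add(y, 111), Function('V')(W, 15)) = Mul(Add(31, 111), Add(12, Rational(-18, 7), 15)) = Mul(142, Rational(171, 7)) = Rational(24282, 7)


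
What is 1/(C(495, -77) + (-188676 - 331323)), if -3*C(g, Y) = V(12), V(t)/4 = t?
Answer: -1/520015 ≈ -1.9230e-6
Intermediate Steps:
V(t) = 4*t
C(g, Y) = -16 (C(g, Y) = -4*12/3 = -1/3*48 = -16)
1/(C(495, -77) + (-188676 - 331323)) = 1/(-16 + (-188676 - 331323)) = 1/(-16 - 519999) = 1/(-520015) = -1/520015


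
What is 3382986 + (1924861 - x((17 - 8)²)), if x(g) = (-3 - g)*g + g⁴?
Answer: -37732070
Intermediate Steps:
x(g) = g⁴ + g*(-3 - g) (x(g) = g*(-3 - g) + g⁴ = g⁴ + g*(-3 - g))
3382986 + (1924861 - x((17 - 8)²)) = 3382986 + (1924861 - (17 - 8)²*(-3 + ((17 - 8)²)³ - (17 - 8)²)) = 3382986 + (1924861 - 9²*(-3 + (9²)³ - 1*9²)) = 3382986 + (1924861 - 81*(-3 + 81³ - 1*81)) = 3382986 + (1924861 - 81*(-3 + 531441 - 81)) = 3382986 + (1924861 - 81*531357) = 3382986 + (1924861 - 1*43039917) = 3382986 + (1924861 - 43039917) = 3382986 - 41115056 = -37732070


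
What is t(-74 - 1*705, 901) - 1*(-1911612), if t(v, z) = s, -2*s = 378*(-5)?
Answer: 1912557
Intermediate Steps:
s = 945 (s = -189*(-5) = -½*(-1890) = 945)
t(v, z) = 945
t(-74 - 1*705, 901) - 1*(-1911612) = 945 - 1*(-1911612) = 945 + 1911612 = 1912557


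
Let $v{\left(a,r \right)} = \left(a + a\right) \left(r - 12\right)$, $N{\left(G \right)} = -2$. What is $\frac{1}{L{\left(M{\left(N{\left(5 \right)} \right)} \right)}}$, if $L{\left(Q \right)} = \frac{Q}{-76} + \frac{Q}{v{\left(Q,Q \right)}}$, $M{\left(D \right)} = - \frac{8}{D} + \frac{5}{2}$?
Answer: $- \frac{1672}{295} \approx -5.6678$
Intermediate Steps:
$v{\left(a,r \right)} = 2 a \left(-12 + r\right)$
$M{\left(D \right)} = \frac{5}{2} - \frac{8}{D}$ ($M{\left(D \right)} = - \frac{8}{D} + 5 \cdot \frac{1}{2} = - \frac{8}{D} + \frac{5}{2} = \frac{5}{2} - \frac{8}{D}$)
$L{\left(Q \right)} = \frac{1}{2 \left(-12 + Q\right)} - \frac{Q}{76}$ ($L{\left(Q \right)} = \frac{Q}{-76} + \frac{Q}{2 Q \left(-12 + Q\right)} = Q \left(- \frac{1}{76}\right) + Q \frac{1}{2 Q \left(-12 + Q\right)} = - \frac{Q}{76} + \frac{1}{2 \left(-12 + Q\right)} = \frac{1}{2 \left(-12 + Q\right)} - \frac{Q}{76}$)
$\frac{1}{L{\left(M{\left(N{\left(5 \right)} \right)} \right)}} = \frac{1}{\frac{1}{76} \frac{1}{-12 - \left(- \frac{5}{2} + \frac{8}{-2}\right)} \left(38 - \left(\frac{5}{2} - \frac{8}{-2}\right) \left(-12 - \left(- \frac{5}{2} + \frac{8}{-2}\right)\right)\right)} = \frac{1}{\frac{1}{76} \frac{1}{-12 + \left(\frac{5}{2} - -4\right)} \left(38 - \left(\frac{5}{2} - -4\right) \left(-12 + \left(\frac{5}{2} - -4\right)\right)\right)} = \frac{1}{\frac{1}{76} \frac{1}{-12 + \left(\frac{5}{2} + 4\right)} \left(38 - \left(\frac{5}{2} + 4\right) \left(-12 + \left(\frac{5}{2} + 4\right)\right)\right)} = \frac{1}{\frac{1}{76} \frac{1}{-12 + \frac{13}{2}} \left(38 - \frac{13 \left(-12 + \frac{13}{2}\right)}{2}\right)} = \frac{1}{\frac{1}{76} \frac{1}{- \frac{11}{2}} \left(38 - \frac{13}{2} \left(- \frac{11}{2}\right)\right)} = \frac{1}{\frac{1}{76} \left(- \frac{2}{11}\right) \left(38 + \frac{143}{4}\right)} = \frac{1}{\frac{1}{76} \left(- \frac{2}{11}\right) \frac{295}{4}} = \frac{1}{- \frac{295}{1672}} = - \frac{1672}{295}$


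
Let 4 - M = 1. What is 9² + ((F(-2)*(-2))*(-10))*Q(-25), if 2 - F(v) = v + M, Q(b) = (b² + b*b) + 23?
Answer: 25541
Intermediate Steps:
M = 3 (M = 4 - 1*1 = 4 - 1 = 3)
Q(b) = 23 + 2*b² (Q(b) = (b² + b²) + 23 = 2*b² + 23 = 23 + 2*b²)
F(v) = -1 - v (F(v) = 2 - (v + 3) = 2 - (3 + v) = 2 + (-3 - v) = -1 - v)
9² + ((F(-2)*(-2))*(-10))*Q(-25) = 9² + (((-1 - 1*(-2))*(-2))*(-10))*(23 + 2*(-25)²) = 81 + (((-1 + 2)*(-2))*(-10))*(23 + 2*625) = 81 + ((1*(-2))*(-10))*(23 + 1250) = 81 - 2*(-10)*1273 = 81 + 20*1273 = 81 + 25460 = 25541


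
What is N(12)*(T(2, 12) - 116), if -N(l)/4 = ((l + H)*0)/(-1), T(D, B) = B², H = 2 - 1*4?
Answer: 0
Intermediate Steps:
H = -2 (H = 2 - 4 = -2)
N(l) = 0 (N(l) = -4*(l - 2)*0/(-1) = -4*(-2 + l)*0*(-1) = -0*(-1) = -4*0 = 0)
N(12)*(T(2, 12) - 116) = 0*(12² - 116) = 0*(144 - 116) = 0*28 = 0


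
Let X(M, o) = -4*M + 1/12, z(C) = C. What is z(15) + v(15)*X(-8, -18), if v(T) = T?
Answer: 1985/4 ≈ 496.25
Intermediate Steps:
X(M, o) = 1/12 - 4*M (X(M, o) = -4*M + 1/12 = 1/12 - 4*M)
z(15) + v(15)*X(-8, -18) = 15 + 15*(1/12 - 4*(-8)) = 15 + 15*(1/12 + 32) = 15 + 15*(385/12) = 15 + 1925/4 = 1985/4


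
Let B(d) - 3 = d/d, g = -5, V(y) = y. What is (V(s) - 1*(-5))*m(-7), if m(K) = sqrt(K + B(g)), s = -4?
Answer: I*sqrt(3) ≈ 1.732*I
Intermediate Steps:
B(d) = 4 (B(d) = 3 + d/d = 3 + 1 = 4)
m(K) = sqrt(4 + K) (m(K) = sqrt(K + 4) = sqrt(4 + K))
(V(s) - 1*(-5))*m(-7) = (-4 - 1*(-5))*sqrt(4 - 7) = (-4 + 5)*sqrt(-3) = 1*(I*sqrt(3)) = I*sqrt(3)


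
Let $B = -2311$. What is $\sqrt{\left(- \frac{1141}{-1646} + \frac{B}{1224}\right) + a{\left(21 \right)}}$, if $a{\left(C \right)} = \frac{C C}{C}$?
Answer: $\frac{\sqrt{558261354842}}{167892} \approx 4.4503$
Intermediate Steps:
$a{\left(C \right)} = C$ ($a{\left(C \right)} = \frac{C^{2}}{C} = C$)
$\sqrt{\left(- \frac{1141}{-1646} + \frac{B}{1224}\right) + a{\left(21 \right)}} = \sqrt{\left(- \frac{1141}{-1646} - \frac{2311}{1224}\right) + 21} = \sqrt{\left(\left(-1141\right) \left(- \frac{1}{1646}\right) - \frac{2311}{1224}\right) + 21} = \sqrt{\left(\frac{1141}{1646} - \frac{2311}{1224}\right) + 21} = \sqrt{- \frac{1203661}{1007352} + 21} = \sqrt{\frac{19950731}{1007352}} = \frac{\sqrt{558261354842}}{167892}$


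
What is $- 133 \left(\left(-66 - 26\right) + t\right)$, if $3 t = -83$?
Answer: $\frac{47747}{3} \approx 15916.0$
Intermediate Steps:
$t = - \frac{83}{3}$ ($t = \frac{1}{3} \left(-83\right) = - \frac{83}{3} \approx -27.667$)
$- 133 \left(\left(-66 - 26\right) + t\right) = - 133 \left(\left(-66 - 26\right) - \frac{83}{3}\right) = - 133 \left(-92 - \frac{83}{3}\right) = \left(-133\right) \left(- \frac{359}{3}\right) = \frac{47747}{3}$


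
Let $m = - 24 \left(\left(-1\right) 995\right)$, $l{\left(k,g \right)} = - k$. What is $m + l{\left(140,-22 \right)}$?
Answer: $23740$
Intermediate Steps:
$m = 23880$ ($m = \left(-24\right) \left(-995\right) = 23880$)
$m + l{\left(140,-22 \right)} = 23880 - 140 = 23740$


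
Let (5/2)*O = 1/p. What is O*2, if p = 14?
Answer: 2/35 ≈ 0.057143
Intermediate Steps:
O = 1/35 (O = (⅖)/14 = (⅖)*(1/14) = 1/35 ≈ 0.028571)
O*2 = (1/35)*2 = 2/35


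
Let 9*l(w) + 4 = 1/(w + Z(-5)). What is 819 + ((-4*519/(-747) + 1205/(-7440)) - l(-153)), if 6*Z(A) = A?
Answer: 281130990109/341982576 ≈ 822.06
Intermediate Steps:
Z(A) = A/6
l(w) = -4/9 + 1/(9*(-5/6 + w)) (l(w) = -4/9 + 1/(9*(w + (1/6)*(-5))) = -4/9 + 1/(9*(w - 5/6)) = -4/9 + 1/(9*(-5/6 + w)))
819 + ((-4*519/(-747) + 1205/(-7440)) - l(-153)) = 819 + ((-4*519/(-747) + 1205/(-7440)) - 2*(13 - 12*(-153))/(9*(-5 + 6*(-153)))) = 819 + ((-2076*(-1/747) + 1205*(-1/7440)) - 2*(13 + 1836)/(9*(-5 - 918))) = 819 + ((692/249 - 241/1488) - 2*1849/(9*(-923))) = 819 + (107743/41168 - 2*(-1)*1849/(9*923)) = 819 + (107743/41168 - 1*(-3698/8307)) = 819 + (107743/41168 + 3698/8307) = 819 + 1047260365/341982576 = 281130990109/341982576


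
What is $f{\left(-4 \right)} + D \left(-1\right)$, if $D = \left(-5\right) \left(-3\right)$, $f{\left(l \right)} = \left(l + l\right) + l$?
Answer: $-27$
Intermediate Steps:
$f{\left(l \right)} = 3 l$ ($f{\left(l \right)} = 2 l + l = 3 l$)
$D = 15$
$f{\left(-4 \right)} + D \left(-1\right) = 3 \left(-4\right) + 15 \left(-1\right) = -12 - 15 = -27$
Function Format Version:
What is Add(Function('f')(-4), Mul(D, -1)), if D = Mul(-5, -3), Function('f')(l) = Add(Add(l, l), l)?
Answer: -27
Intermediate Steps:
Function('f')(l) = Mul(3, l) (Function('f')(l) = Add(Mul(2, l), l) = Mul(3, l))
D = 15
Add(Function('f')(-4), Mul(D, -1)) = Add(Mul(3, -4), Mul(15, -1)) = Add(-12, -15) = -27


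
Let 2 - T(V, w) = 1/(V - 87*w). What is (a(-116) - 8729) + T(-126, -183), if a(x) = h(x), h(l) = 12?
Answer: -137653426/15795 ≈ -8715.0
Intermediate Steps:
T(V, w) = 2 - 1/(V - 87*w)
a(x) = 12
(a(-116) - 8729) + T(-126, -183) = (12 - 8729) + (-1 - 174*(-183) + 2*(-126))/(-126 - 87*(-183)) = -8717 + (-1 + 31842 - 252)/(-126 + 15921) = -8717 + 31589/15795 = -137653426/15795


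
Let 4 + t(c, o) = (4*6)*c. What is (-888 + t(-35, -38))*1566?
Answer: -2712312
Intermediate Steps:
t(c, o) = -4 + 24*c (t(c, o) = -4 + (4*6)*c = -4 + 24*c)
(-888 + t(-35, -38))*1566 = (-888 + (-4 + 24*(-35)))*1566 = (-888 + (-4 - 840))*1566 = (-888 - 844)*1566 = -1732*1566 = -2712312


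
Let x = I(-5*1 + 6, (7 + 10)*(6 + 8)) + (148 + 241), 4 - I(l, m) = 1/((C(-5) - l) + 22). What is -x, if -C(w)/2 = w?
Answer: -12182/31 ≈ -392.97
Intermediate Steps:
C(w) = -2*w
I(l, m) = 4 - 1/(32 - l) (I(l, m) = 4 - 1/((-2*(-5) - l) + 22) = 4 - 1/((10 - l) + 22) = 4 - 1/(32 - l))
x = 12182/31 (x = (-127 + 4*(-5*1 + 6))/(-32 + (-5*1 + 6)) + (148 + 241) = (-127 + 4*(-5 + 6))/(-32 + (-5 + 6)) + 389 = (-127 + 4*1)/(-32 + 1) + 389 = (-127 + 4)/(-31) + 389 = -1/31*(-123) + 389 = 123/31 + 389 = 12182/31 ≈ 392.97)
-x = -1*12182/31 = -12182/31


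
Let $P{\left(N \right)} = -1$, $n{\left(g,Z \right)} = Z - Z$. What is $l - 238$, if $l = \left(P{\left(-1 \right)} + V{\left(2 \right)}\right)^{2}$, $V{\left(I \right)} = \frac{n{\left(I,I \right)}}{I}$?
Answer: $-237$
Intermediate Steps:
$n{\left(g,Z \right)} = 0$
$V{\left(I \right)} = 0$ ($V{\left(I \right)} = \frac{0}{I} = 0$)
$l = 1$ ($l = \left(-1 + 0\right)^{2} = \left(-1\right)^{2} = 1$)
$l - 238 = 1 - 238 = -237$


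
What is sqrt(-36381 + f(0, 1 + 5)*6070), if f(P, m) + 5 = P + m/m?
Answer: I*sqrt(60661) ≈ 246.29*I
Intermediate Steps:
f(P, m) = -4 + P (f(P, m) = -5 + (P + m/m) = -5 + (P + 1) = -5 + (1 + P) = -4 + P)
sqrt(-36381 + f(0, 1 + 5)*6070) = sqrt(-36381 + (-4 + 0)*6070) = sqrt(-36381 - 4*6070) = sqrt(-36381 - 24280) = sqrt(-60661) = I*sqrt(60661)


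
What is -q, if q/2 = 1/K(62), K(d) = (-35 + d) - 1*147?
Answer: 1/60 ≈ 0.016667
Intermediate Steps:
K(d) = -182 + d (K(d) = (-35 + d) - 147 = -182 + d)
q = -1/60 (q = 2/(-182 + 62) = 2/(-120) = 2*(-1/120) = -1/60 ≈ -0.016667)
-q = -1*(-1/60) = 1/60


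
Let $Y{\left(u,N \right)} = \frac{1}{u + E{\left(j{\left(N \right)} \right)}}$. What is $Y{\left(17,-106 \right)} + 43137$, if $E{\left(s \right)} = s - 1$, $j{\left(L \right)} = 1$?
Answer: $\frac{733330}{17} \approx 43137.0$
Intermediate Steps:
$E{\left(s \right)} = -1 + s$ ($E{\left(s \right)} = s - 1 = -1 + s$)
$Y{\left(u,N \right)} = \frac{1}{u}$ ($Y{\left(u,N \right)} = \frac{1}{u + \left(-1 + 1\right)} = \frac{1}{u + 0} = \frac{1}{u}$)
$Y{\left(17,-106 \right)} + 43137 = \frac{1}{17} + 43137 = \frac{733330}{17}$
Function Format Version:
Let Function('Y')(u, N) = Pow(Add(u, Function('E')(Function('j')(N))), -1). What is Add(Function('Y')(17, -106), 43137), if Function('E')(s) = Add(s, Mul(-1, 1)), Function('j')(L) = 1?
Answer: Rational(733330, 17) ≈ 43137.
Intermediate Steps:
Function('E')(s) = Add(-1, s) (Function('E')(s) = Add(s, -1) = Add(-1, s))
Function('Y')(u, N) = Pow(u, -1) (Function('Y')(u, N) = Pow(Add(u, Add(-1, 1)), -1) = Pow(Add(u, 0), -1) = Pow(u, -1))
Add(Function('Y')(17, -106), 43137) = Add(Pow(17, -1), 43137) = Add(Rational(1, 17), 43137) = Rational(733330, 17)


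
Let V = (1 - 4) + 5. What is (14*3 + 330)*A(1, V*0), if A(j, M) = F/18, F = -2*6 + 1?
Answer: -682/3 ≈ -227.33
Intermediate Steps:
V = 2 (V = -3 + 5 = 2)
F = -11 (F = -12 + 1 = -11)
A(j, M) = -11/18
(14*3 + 330)*A(1, V*0) = (14*3 + 330)*(-11/18) = (42 + 330)*(-11/18) = 372*(-11/18) = -682/3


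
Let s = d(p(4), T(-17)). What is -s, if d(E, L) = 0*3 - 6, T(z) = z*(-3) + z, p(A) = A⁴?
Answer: 6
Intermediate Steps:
T(z) = -2*z (T(z) = -3*z + z = -2*z)
d(E, L) = -6 (d(E, L) = 0 - 6 = -6)
s = -6
-s = -1*(-6) = 6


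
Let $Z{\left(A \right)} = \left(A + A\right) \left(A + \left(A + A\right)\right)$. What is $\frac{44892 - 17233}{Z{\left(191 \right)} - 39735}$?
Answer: $\frac{27659}{179151} \approx 0.15439$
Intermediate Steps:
$Z{\left(A \right)} = 6 A^{2}$ ($Z{\left(A \right)} = 2 A \left(A + 2 A\right) = 2 A 3 A = 6 A^{2}$)
$\frac{44892 - 17233}{Z{\left(191 \right)} - 39735} = \frac{44892 - 17233}{6 \cdot 191^{2} - 39735} = \frac{27659}{6 \cdot 36481 - 39735} = \frac{27659}{218886 - 39735} = \frac{27659}{179151}$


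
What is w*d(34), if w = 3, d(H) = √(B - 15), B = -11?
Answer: 3*I*√26 ≈ 15.297*I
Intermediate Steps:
d(H) = I*√26 (d(H) = √(-11 - 15) = √(-26) = I*√26)
w*d(34) = 3*(I*√26) = 3*I*√26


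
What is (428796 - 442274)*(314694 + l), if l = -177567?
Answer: -1848197706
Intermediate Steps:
(428796 - 442274)*(314694 + l) = (428796 - 442274)*(314694 - 177567) = -13478*137127 = -1848197706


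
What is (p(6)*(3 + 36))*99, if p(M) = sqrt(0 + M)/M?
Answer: 1287*sqrt(6)/2 ≈ 1576.2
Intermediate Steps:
p(M) = 1/sqrt(M) (p(M) = sqrt(M)/M = 1/sqrt(M))
(p(6)*(3 + 36))*99 = ((3 + 36)/sqrt(6))*99 = ((sqrt(6)/6)*39)*99 = (13*sqrt(6)/2)*99 = 1287*sqrt(6)/2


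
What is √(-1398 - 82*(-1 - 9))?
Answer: 17*I*√2 ≈ 24.042*I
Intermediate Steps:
√(-1398 - 82*(-1 - 9)) = √(-1398 - 82*(-10)) = √(-1398 + 820) = √(-578) = 17*I*√2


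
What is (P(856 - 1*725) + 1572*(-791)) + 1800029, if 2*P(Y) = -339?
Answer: 1112815/2 ≈ 5.5641e+5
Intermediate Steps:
P(Y) = -339/2 (P(Y) = (1/2)*(-339) = -339/2)
(P(856 - 1*725) + 1572*(-791)) + 1800029 = (-339/2 + 1572*(-791)) + 1800029 = (-339/2 - 1243452) + 1800029 = -2487243/2 + 1800029 = 1112815/2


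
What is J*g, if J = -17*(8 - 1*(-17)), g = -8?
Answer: 3400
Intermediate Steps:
J = -425 (J = -17*(8 + 17) = -17*25 = -425)
J*g = -425*(-8) = 3400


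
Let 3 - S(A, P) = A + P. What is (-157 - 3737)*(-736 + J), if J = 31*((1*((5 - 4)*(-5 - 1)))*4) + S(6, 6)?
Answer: 5798166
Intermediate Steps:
S(A, P) = 3 - A - P (S(A, P) = 3 - (A + P) = 3 + (-A - P) = 3 - A - P)
J = -753 (J = 31*((1*((5 - 4)*(-5 - 1)))*4) + (3 - 1*6 - 1*6) = 31*((1*(1*(-6)))*4) + (3 - 6 - 6) = 31*((1*(-6))*4) - 9 = 31*(-6*4) - 9 = 31*(-24) - 9 = -744 - 9 = -753)
(-157 - 3737)*(-736 + J) = (-157 - 3737)*(-736 - 753) = -3894*(-1489) = 5798166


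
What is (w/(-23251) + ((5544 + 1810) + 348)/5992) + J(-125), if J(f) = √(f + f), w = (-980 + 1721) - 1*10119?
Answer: 117636089/69659996 + 5*I*√10 ≈ 1.6887 + 15.811*I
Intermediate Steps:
w = -9378 (w = 741 - 10119 = -9378)
J(f) = √2*√f (J(f) = √(2*f) = √2*√f)
(w/(-23251) + ((5544 + 1810) + 348)/5992) + J(-125) = (-9378/(-23251) + ((5544 + 1810) + 348)/5992) + √2*√(-125) = (-9378*(-1/23251) + (7354 + 348)*(1/5992)) + √2*(5*I*√5) = (9378/23251 + 7702*(1/5992)) + 5*I*√10 = (9378/23251 + 3851/2996) + 5*I*√10 = 117636089/69659996 + 5*I*√10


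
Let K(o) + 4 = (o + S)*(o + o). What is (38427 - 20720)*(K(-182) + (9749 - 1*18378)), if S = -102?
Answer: 1677614301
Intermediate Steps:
K(o) = -4 + 2*o*(-102 + o) (K(o) = -4 + (o - 102)*(o + o) = -4 + (-102 + o)*(2*o) = -4 + 2*o*(-102 + o))
(38427 - 20720)*(K(-182) + (9749 - 1*18378)) = (38427 - 20720)*((-4 - 204*(-182) + 2*(-182)²) + (9749 - 1*18378)) = 17707*((-4 + 37128 + 2*33124) + (9749 - 18378)) = 17707*((-4 + 37128 + 66248) - 8629) = 17707*(103372 - 8629) = 17707*94743 = 1677614301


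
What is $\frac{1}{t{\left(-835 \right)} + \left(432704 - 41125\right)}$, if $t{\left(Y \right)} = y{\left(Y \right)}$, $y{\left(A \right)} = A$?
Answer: $\frac{1}{390744} \approx 2.5592 \cdot 10^{-6}$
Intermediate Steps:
$t{\left(Y \right)} = Y$
$\frac{1}{t{\left(-835 \right)} + \left(432704 - 41125\right)} = \frac{1}{-835 + \left(432704 - 41125\right)} = \frac{1}{-835 + 391579} = \frac{1}{390744}$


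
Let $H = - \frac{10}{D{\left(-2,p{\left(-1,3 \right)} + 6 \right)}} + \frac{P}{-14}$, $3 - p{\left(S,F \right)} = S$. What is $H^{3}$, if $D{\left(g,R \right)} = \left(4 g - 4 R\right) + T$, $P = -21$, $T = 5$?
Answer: $\frac{3307949}{636056} \approx 5.2007$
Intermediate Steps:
$p{\left(S,F \right)} = 3 - S$
$D{\left(g,R \right)} = 5 - 4 R + 4 g$ ($D{\left(g,R \right)} = \left(4 g - 4 R\right) + 5 = \left(- 4 R + 4 g\right) + 5 = 5 - 4 R + 4 g$)
$H = \frac{149}{86}$ ($H = - \frac{10}{5 - 4 \left(\left(3 - -1\right) + 6\right) + 4 \left(-2\right)} - \frac{21}{-14} = - \frac{10}{5 - 4 \left(\left(3 + 1\right) + 6\right) - 8} - - \frac{3}{2} = - \frac{10}{5 - 4 \left(4 + 6\right) - 8} + \frac{3}{2} = - \frac{10}{5 - 40 - 8} + \frac{3}{2} = - \frac{10}{-43} + \frac{3}{2} = \left(-10\right) \left(- \frac{1}{43}\right) + \frac{3}{2} = \frac{10}{43} + \frac{3}{2} = \frac{149}{86} \approx 1.7326$)
$H^{3} = \left(\frac{149}{86}\right)^{3} = \frac{3307949}{636056}$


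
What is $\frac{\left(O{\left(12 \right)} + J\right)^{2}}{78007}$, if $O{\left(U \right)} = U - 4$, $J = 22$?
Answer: $\frac{900}{78007} \approx 0.011537$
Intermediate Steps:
$O{\left(U \right)} = -4 + U$ ($O{\left(U \right)} = U - 4 = -4 + U$)
$\frac{\left(O{\left(12 \right)} + J\right)^{2}}{78007} = \frac{\left(\left(-4 + 12\right) + 22\right)^{2}}{78007} = \left(8 + 22\right)^{2} \cdot \frac{1}{78007} = 30^{2} \cdot \frac{1}{78007} = 900 \cdot \frac{1}{78007} = \frac{900}{78007}$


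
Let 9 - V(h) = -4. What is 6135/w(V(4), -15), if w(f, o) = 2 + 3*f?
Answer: 6135/41 ≈ 149.63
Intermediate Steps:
V(h) = 13 (V(h) = 9 - 1*(-4) = 9 + 4 = 13)
6135/w(V(4), -15) = 6135/(2 + 3*13) = 6135/(2 + 39) = 6135/41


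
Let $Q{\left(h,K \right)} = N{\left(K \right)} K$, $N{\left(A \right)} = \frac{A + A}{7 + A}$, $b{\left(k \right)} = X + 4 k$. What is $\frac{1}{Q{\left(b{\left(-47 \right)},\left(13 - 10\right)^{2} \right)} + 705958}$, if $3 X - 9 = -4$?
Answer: $\frac{8}{5647745} \approx 1.4165 \cdot 10^{-6}$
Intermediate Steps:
$X = \frac{5}{3}$ ($X = 3 + \frac{1}{3} \left(-4\right) = 3 - \frac{4}{3} = \frac{5}{3} \approx 1.6667$)
$b{\left(k \right)} = \frac{5}{3} + 4 k$
$N{\left(A \right)} = \frac{2 A}{7 + A}$
$Q{\left(h,K \right)} = \frac{2 K^{2}}{7 + K}$ ($Q{\left(h,K \right)} = \frac{2 K}{7 + K} K = \frac{2 K^{2}}{7 + K}$)
$\frac{1}{Q{\left(b{\left(-47 \right)},\left(13 - 10\right)^{2} \right)} + 705958} = \frac{1}{\frac{2 \left(\left(13 - 10\right)^{2}\right)^{2}}{7 + \left(13 - 10\right)^{2}} + 705958} = \frac{1}{\frac{2 \left(3^{2}\right)^{2}}{7 + 3^{2}} + 705958} = \frac{1}{\frac{2 \cdot 9^{2}}{7 + 9} + 705958} = \frac{1}{2 \cdot 81 \cdot \frac{1}{16} + 705958} = \frac{1}{\frac{81}{8} + 705958} = \frac{1}{\frac{5647745}{8}} = \frac{8}{5647745}$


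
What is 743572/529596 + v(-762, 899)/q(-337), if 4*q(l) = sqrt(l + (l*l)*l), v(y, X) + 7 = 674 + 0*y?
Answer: 185893/132399 - 1334*I*sqrt(38273090)/19136545 ≈ 1.404 - 0.43126*I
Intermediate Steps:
v(y, X) = 667 (v(y, X) = -7 + (674 + 0*y) = -7 + (674 + 0) = -7 + 674 = 667)
q(l) = sqrt(l + l**3)/4 (q(l) = sqrt(l + (l*l)*l)/4 = sqrt(l + l**2*l)/4 = sqrt(l + l**3)/4)
743572/529596 + v(-762, 899)/q(-337) = 743572/529596 + 667/((sqrt(-337 + (-337)**3)/4)) = 743572*(1/529596) + 667/((sqrt(-337 - 38272753)/4)) = 185893/132399 + 667/((sqrt(-38273090)/4)) = 185893/132399 + 667/(((I*sqrt(38273090))/4)) = 185893/132399 + 667/((I*sqrt(38273090)/4)) = 185893/132399 + 667*(-2*I*sqrt(38273090)/19136545) = 185893/132399 - 1334*I*sqrt(38273090)/19136545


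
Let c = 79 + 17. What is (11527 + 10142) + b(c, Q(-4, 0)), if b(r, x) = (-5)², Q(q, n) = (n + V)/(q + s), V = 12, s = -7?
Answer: 21694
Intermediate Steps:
c = 96
Q(q, n) = (12 + n)/(-7 + q) (Q(q, n) = (n + 12)/(q - 7) = (12 + n)/(-7 + q))
b(r, x) = 25
(11527 + 10142) + b(c, Q(-4, 0)) = (11527 + 10142) + 25 = 21669 + 25 = 21694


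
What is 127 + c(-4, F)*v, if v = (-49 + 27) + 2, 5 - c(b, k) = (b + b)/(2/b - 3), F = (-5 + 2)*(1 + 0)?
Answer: 509/7 ≈ 72.714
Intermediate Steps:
F = -3 (F = -3*1 = -3)
c(b, k) = 5 - 2*b/(-3 + 2/b) (c(b, k) = 5 - (b + b)/(2/b - 3) = 5 - 2*b/(-3 + 2/b))
v = -20 (v = -22 + 2 = -20)
127 + c(-4, F)*v = 127 + ((-10 + 2*(-4)**2 + 15*(-4))/(-2 + 3*(-4)))*(-20) = 127 + ((-10 + 2*16 - 60)/(-2 - 12))*(-20) = 127 + ((-10 + 32 - 60)/(-14))*(-20) = 127 - 1/14*(-38)*(-20) = 127 + (19/7)*(-20) = 127 - 380/7 = 509/7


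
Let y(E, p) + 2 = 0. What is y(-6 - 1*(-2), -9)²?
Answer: 4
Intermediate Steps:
y(E, p) = -2 (y(E, p) = -2 + 0 = -2)
y(-6 - 1*(-2), -9)² = (-2)² = 4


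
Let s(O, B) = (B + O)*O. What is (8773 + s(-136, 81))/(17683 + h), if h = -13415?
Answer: 16253/4268 ≈ 3.8081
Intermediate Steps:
s(O, B) = O*(B + O)
(8773 + s(-136, 81))/(17683 + h) = (8773 - 136*(81 - 136))/(17683 - 13415) = (8773 - 136*(-55))/4268 = (8773 + 7480)*(1/4268) = 16253*(1/4268) = 16253/4268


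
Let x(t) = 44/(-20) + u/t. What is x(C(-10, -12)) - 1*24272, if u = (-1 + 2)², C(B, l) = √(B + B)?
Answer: -121371/5 - I*√5/10 ≈ -24274.0 - 0.22361*I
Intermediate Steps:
C(B, l) = √2*√B (C(B, l) = √(2*B) = √2*√B)
u = 1 (u = 1² = 1)
x(t) = -11/5 + 1/t (x(t) = 44/(-20) + 1/t = 44*(-1/20) + 1/t = -11/5 + 1/t)
x(C(-10, -12)) - 1*24272 = (-11/5 + 1/(√2*√(-10))) - 1*24272 = (-11/5 + 1/(√2*(I*√10))) - 24272 = (-11/5 + 1/(2*I*√5)) - 24272 = (-11/5 - I*√5/10) - 24272 = -121371/5 - I*√5/10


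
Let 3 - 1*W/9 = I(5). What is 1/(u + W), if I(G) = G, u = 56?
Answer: 1/38 ≈ 0.026316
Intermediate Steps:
W = -18 (W = 27 - 9*5 = 27 - 45 = -18)
1/(u + W) = 1/(56 - 18) = 1/38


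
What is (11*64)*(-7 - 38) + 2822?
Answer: -28858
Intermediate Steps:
(11*64)*(-7 - 38) + 2822 = 704*(-45) + 2822 = -31680 + 2822 = -28858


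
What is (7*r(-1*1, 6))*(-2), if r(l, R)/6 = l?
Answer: 84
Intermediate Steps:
r(l, R) = 6*l
(7*r(-1*1, 6))*(-2) = (7*(6*(-1*1)))*(-2) = (7*(6*(-1)))*(-2) = (7*(-6))*(-2) = -42*(-2) = 84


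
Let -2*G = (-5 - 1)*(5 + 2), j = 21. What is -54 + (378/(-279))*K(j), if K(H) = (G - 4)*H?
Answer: -16668/31 ≈ -537.68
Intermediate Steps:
G = 21 (G = -(-5 - 1)*(5 + 2)/2 = -(-3)*7 = -½*(-42) = 21)
K(H) = 17*H (K(H) = (21 - 4)*H = 17*H)
-54 + (378/(-279))*K(j) = -54 + (378/(-279))*(17*21) = -54 + (378*(-1/279))*357 = -54 - 42/31*357 = -54 - 14994/31 = -16668/31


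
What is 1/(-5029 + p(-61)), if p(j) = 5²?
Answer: -1/5004 ≈ -0.00019984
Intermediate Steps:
p(j) = 25
1/(-5029 + p(-61)) = 1/(-5029 + 25) = 1/(-5004) = -1/5004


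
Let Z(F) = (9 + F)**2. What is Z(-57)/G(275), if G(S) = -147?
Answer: -768/49 ≈ -15.673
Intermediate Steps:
Z(-57)/G(275) = (9 - 57)**2/(-147) = (-48)**2*(-1/147) = 2304*(-1/147) = -768/49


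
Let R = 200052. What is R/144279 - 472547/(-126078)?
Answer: 10377862741/2021156418 ≈ 5.1346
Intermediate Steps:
R/144279 - 472547/(-126078) = 200052/144279 - 472547/(-126078) = 200052*(1/144279) - 472547*(-1/126078) = 22228/16031 + 472547/126078 = 10377862741/2021156418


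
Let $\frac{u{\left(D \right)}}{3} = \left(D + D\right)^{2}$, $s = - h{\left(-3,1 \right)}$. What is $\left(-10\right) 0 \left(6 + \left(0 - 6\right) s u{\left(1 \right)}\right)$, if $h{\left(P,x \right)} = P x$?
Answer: $0$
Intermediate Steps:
$s = 3$ ($s = - \left(-3\right) 1 = \left(-1\right) \left(-3\right) = 3$)
$u{\left(D \right)} = 12 D^{2}$ ($u{\left(D \right)} = 3 \left(D + D\right)^{2} = 3 \left(2 D\right)^{2} = 3 \cdot 4 D^{2} = 12 D^{2}$)
$\left(-10\right) 0 \left(6 + \left(0 - 6\right) s u{\left(1 \right)}\right) = \left(-10\right) 0 \left(6 + \left(0 - 6\right) 3 \cdot 12 \cdot 1^{2}\right) = 0 \left(6 + \left(0 - 6\right) 3 \cdot 12 \cdot 1\right) = 0 \left(6 + \left(-6\right) 3 \cdot 12\right) = 0 \left(6 - 216\right) = 0 \left(-210\right) = 0$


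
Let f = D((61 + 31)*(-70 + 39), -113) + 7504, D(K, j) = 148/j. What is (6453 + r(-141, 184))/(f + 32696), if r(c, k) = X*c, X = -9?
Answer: 436293/2271226 ≈ 0.19210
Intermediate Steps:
r(c, k) = -9*c
f = 847804/113 (f = 148/(-113) + 7504 = 148*(-1/113) + 7504 = -148/113 + 7504 = 847804/113 ≈ 7502.7)
(6453 + r(-141, 184))/(f + 32696) = (6453 - 9*(-141))/(847804/113 + 32696) = (6453 + 1269)/(4542452/113) = 7722*(113/4542452) = 436293/2271226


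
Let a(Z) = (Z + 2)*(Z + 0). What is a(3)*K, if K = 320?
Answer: 4800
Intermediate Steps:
a(Z) = Z*(2 + Z) (a(Z) = (2 + Z)*Z = Z*(2 + Z))
a(3)*K = (3*(2 + 3))*320 = (3*5)*320 = 15*320 = 4800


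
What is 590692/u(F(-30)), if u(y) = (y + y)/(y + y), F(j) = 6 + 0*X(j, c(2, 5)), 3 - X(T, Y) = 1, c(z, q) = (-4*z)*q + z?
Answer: 590692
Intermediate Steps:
c(z, q) = z - 4*q*z (c(z, q) = -4*q*z + z = z - 4*q*z)
X(T, Y) = 2 (X(T, Y) = 3 - 1*1 = 3 - 1 = 2)
F(j) = 6 (F(j) = 6 + 0*2 = 6 + 0 = 6)
u(y) = 1 (u(y) = (2*y)/((2*y)) = (2*y)*(1/(2*y)) = 1)
590692/u(F(-30)) = 590692/1 = 590692*1 = 590692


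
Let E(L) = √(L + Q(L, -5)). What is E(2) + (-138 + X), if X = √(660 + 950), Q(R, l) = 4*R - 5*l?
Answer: -138 + √35 + √1610 ≈ -91.959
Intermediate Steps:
Q(R, l) = -5*l + 4*R
X = √1610 ≈ 40.125
E(L) = √(25 + 5*L) (E(L) = √(L + (-5*(-5) + 4*L)) = √(L + (25 + 4*L)) = √(25 + 5*L))
E(2) + (-138 + X) = √(25 + 5*2) + (-138 + √1610) = √(25 + 10) + (-138 + √1610) = √35 + (-138 + √1610) = -138 + √35 + √1610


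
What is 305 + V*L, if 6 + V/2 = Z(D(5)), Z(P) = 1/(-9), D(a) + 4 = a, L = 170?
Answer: -15955/9 ≈ -1772.8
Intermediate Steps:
D(a) = -4 + a
Z(P) = -1/9
V = -110/9 (V = -12 + 2*(-1/9) = -12 - 2/9 = -110/9 ≈ -12.222)
305 + V*L = 305 - 110/9*170 = 305 - 18700/9 = -15955/9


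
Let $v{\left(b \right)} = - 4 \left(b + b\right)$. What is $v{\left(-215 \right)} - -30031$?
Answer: $31751$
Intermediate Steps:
$v{\left(b \right)} = - 8 b$ ($v{\left(b \right)} = - 4 \cdot 2 b = - 8 b$)
$v{\left(-215 \right)} - -30031 = \left(-8\right) \left(-215\right) - -30031 = 1720 + 30031 = 31751$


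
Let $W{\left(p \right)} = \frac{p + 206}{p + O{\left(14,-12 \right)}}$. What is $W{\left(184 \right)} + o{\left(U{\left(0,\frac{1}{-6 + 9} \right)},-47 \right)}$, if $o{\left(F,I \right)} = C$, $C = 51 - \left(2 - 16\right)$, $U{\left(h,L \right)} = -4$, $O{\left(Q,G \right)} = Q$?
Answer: $\frac{2210}{33} \approx 66.97$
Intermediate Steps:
$W{\left(p \right)} = \frac{206 + p}{14 + p}$ ($W{\left(p \right)} = \frac{p + 206}{p + 14} = \frac{206 + p}{14 + p}$)
$C = 65$ ($C = 51 - \left(2 - 16\right) = 51 - -14 = 51 + 14 = 65$)
$o{\left(F,I \right)} = 65$
$W{\left(184 \right)} + o{\left(U{\left(0,\frac{1}{-6 + 9} \right)},-47 \right)} = \frac{206 + 184}{14 + 184} + 65 = \frac{1}{198} \cdot 390 + 65 = \frac{65}{33} + 65 = \frac{2210}{33}$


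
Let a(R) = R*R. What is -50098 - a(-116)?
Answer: -63554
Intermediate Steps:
a(R) = R²
-50098 - a(-116) = -50098 - 1*(-116)² = -50098 - 1*13456 = -50098 - 13456 = -63554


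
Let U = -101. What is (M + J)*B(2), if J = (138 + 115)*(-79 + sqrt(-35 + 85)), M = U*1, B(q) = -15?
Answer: 301320 - 18975*sqrt(2) ≈ 2.7449e+5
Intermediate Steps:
M = -101 (M = -101*1 = -101)
J = -19987 + 1265*sqrt(2) (J = 253*(-79 + sqrt(50)) = 253*(-79 + 5*sqrt(2)) = -19987 + 1265*sqrt(2) ≈ -18198.)
(M + J)*B(2) = (-101 + (-19987 + 1265*sqrt(2)))*(-15) = (-20088 + 1265*sqrt(2))*(-15) = 301320 - 18975*sqrt(2)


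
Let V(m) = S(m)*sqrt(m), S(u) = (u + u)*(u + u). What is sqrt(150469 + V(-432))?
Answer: sqrt(150469 + 8957952*I*sqrt(3)) ≈ 2798.8 + 2771.8*I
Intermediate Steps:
S(u) = 4*u**2 (S(u) = (2*u)*(2*u) = 4*u**2)
V(m) = 4*m**(5/2) (V(m) = (4*m**2)*sqrt(m) = 4*m**(5/2))
sqrt(150469 + V(-432)) = sqrt(150469 + 4*(-432)**(5/2)) = sqrt(150469 + 4*(2239488*I*sqrt(3))) = sqrt(150469 + 8957952*I*sqrt(3))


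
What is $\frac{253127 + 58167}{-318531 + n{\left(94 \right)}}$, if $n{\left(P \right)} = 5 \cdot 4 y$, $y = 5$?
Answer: $- \frac{311294}{318431} \approx -0.97759$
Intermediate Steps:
$n{\left(P \right)} = 100$ ($n{\left(P \right)} = 5 \cdot 4 \cdot 5 = 20 \cdot 5 = 100$)
$\frac{253127 + 58167}{-318531 + n{\left(94 \right)}} = \frac{253127 + 58167}{-318531 + 100} = \frac{311294}{-318431} = 311294 \left(- \frac{1}{318431}\right) = - \frac{311294}{318431}$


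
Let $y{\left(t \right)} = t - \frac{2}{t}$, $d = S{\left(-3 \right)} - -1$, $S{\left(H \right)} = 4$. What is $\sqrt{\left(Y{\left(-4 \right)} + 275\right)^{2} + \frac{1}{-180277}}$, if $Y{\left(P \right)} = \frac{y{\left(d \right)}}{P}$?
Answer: $\frac{9 \sqrt{12035970306174961}}{3605540} \approx 273.85$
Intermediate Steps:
$d = 5$ ($d = 4 - -1 = 4 + 1 = 5$)
$Y{\left(P \right)} = \frac{23}{5 P}$ ($Y{\left(P \right)} = \frac{5 - \frac{2}{5}}{P} = \frac{23}{5 P}$)
$\sqrt{\left(Y{\left(-4 \right)} + 275\right)^{2} + \frac{1}{-180277}} = \sqrt{\left(\frac{23}{5 \left(-4\right)} + 275\right)^{2} + \frac{1}{-180277}} = \sqrt{\left(\frac{23}{5} \left(- \frac{1}{4}\right) + 275\right)^{2} - \frac{1}{180277}} = \sqrt{\left(- \frac{23}{20} + 275\right)^{2} - \frac{1}{180277}} = \sqrt{\left(\frac{5477}{20}\right)^{2} - \frac{1}{180277}} = \sqrt{\frac{29997529}{400} - \frac{1}{180277}} = \sqrt{\frac{5407864535133}{72110800}} = \frac{9 \sqrt{12035970306174961}}{3605540}$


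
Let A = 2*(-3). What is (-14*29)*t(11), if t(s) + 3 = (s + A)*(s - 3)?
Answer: -15022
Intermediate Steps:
A = -6
t(s) = -3 + (-6 + s)*(-3 + s) (t(s) = -3 + (s - 6)*(s - 3) = -3 + (-6 + s)*(-3 + s))
(-14*29)*t(11) = (-14*29)*(15 + 11² - 9*11) = -406*(15 + 121 - 99) = -406*37 = -15022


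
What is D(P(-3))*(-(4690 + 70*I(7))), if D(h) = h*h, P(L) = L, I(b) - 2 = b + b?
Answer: -52290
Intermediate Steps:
I(b) = 2 + 2*b (I(b) = 2 + (b + b) = 2 + 2*b)
D(h) = h²
D(P(-3))*(-(4690 + 70*I(7))) = (-3)²*(-(4830 + 980)) = 9*(-70/(1/((2 + 14) + 67))) = 9*(-70/(1/(16 + 67))) = 9*(-70/(1/83)) = 9*(-70/1/83) = 9*(-70*83) = 9*(-5810) = -52290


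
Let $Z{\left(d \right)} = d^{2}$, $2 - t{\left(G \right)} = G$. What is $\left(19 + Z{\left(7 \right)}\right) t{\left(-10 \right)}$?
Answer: $816$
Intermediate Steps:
$t{\left(G \right)} = 2 - G$
$\left(19 + Z{\left(7 \right)}\right) t{\left(-10 \right)} = \left(19 + 7^{2}\right) \left(2 - -10\right) = \left(19 + 49\right) \left(2 + 10\right) = 68 \cdot 12 = 816$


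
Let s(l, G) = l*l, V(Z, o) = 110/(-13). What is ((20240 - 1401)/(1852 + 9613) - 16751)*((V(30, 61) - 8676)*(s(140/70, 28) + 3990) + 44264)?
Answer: 17295850480422336/29809 ≈ 5.8022e+11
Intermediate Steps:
V(Z, o) = -110/13 (V(Z, o) = 110*(-1/13) = -110/13)
s(l, G) = l²
((20240 - 1401)/(1852 + 9613) - 16751)*((V(30, 61) - 8676)*(s(140/70, 28) + 3990) + 44264) = ((20240 - 1401)/(1852 + 9613) - 16751)*((-110/13 - 8676)*((140/70)² + 3990) + 44264) = (18839/11465 - 16751)*(-112898*((140*(1/70))² + 3990)/13 + 44264) = (18839*(1/11465) - 16751)*(-112898*(2² + 3990)/13 + 44264) = (18839/11465 - 16751)*(-112898*(4 + 3990)/13 + 44264) = -192031376*(-112898/13*3994 + 44264)/11465 = -192031376*(-450914612/13 + 44264)/11465 = -192031376/11465*(-450339180/13) = 17295850480422336/29809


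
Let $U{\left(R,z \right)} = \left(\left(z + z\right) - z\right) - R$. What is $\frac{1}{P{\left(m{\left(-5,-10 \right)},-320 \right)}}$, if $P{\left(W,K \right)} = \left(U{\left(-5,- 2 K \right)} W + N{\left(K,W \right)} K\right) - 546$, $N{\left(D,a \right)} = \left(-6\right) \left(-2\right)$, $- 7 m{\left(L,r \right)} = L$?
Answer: $- \frac{7}{27477} \approx -0.00025476$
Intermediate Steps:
$m{\left(L,r \right)} = - \frac{L}{7}$
$N{\left(D,a \right)} = 12$
$U{\left(R,z \right)} = z - R$ ($U{\left(R,z \right)} = \left(2 z - z\right) - R = z - R$)
$P{\left(W,K \right)} = -546 + 12 K + W \left(5 - 2 K\right)$ ($P{\left(W,K \right)} = \left(\left(- 2 K - -5\right) W + 12 K\right) - 546 = \left(\left(- 2 K + 5\right) W + 12 K\right) - 546 = \left(\left(5 - 2 K\right) W + 12 K\right) - 546 = \left(W \left(5 - 2 K\right) + 12 K\right) - 546 = \left(12 K + W \left(5 - 2 K\right)\right) - 546 = -546 + 12 K + W \left(5 - 2 K\right)$)
$\frac{1}{P{\left(m{\left(-5,-10 \right)},-320 \right)}} = \frac{1}{-546 + 12 \left(-320\right) - \left(- \frac{1}{7}\right) \left(-5\right) \left(-5 + 2 \left(-320\right)\right)} = \frac{1}{-546 - 3840 - \frac{5 \left(-5 - 640\right)}{7}} = \frac{1}{-546 - 3840 - \frac{5}{7} \left(-645\right)} = \frac{1}{-546 - 3840 + \frac{3225}{7}} = \frac{1}{- \frac{27477}{7}} = - \frac{7}{27477}$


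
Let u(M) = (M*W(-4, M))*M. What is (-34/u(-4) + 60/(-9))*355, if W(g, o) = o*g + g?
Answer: -77745/32 ≈ -2429.5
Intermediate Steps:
W(g, o) = g + g*o (W(g, o) = g*o + g = g + g*o)
u(M) = M²*(-4 - 4*M) (u(M) = (M*(-4*(1 + M)))*M = (M*(-4 - 4*M))*M = M²*(-4 - 4*M))
(-34/u(-4) + 60/(-9))*355 = (-34*1/(64*(-1 - 1*(-4))) + 60/(-9))*355 = (-34*1/(64*(-1 + 4)) + 60*(-⅑))*355 = (-34/(4*16*3) - 20/3)*355 = (-34/192 - 20/3)*355 = (-34*1/192 - 20/3)*355 = (-17/96 - 20/3)*355 = -219/32*355 = -77745/32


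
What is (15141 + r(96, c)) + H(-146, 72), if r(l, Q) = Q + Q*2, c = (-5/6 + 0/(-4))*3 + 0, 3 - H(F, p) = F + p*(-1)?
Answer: 30709/2 ≈ 15355.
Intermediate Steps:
H(F, p) = 3 + p - F (H(F, p) = 3 - (F + p*(-1)) = 3 - (F - p) = 3 + (p - F) = 3 + p - F)
c = -5/2 (c = (-5*⅙ + 0*(-¼))*3 + 0 = (-⅚ + 0)*3 + 0 = -⅚*3 + 0 = -5/2 + 0 = -5/2 ≈ -2.5000)
r(l, Q) = 3*Q (r(l, Q) = Q + 2*Q = 3*Q)
(15141 + r(96, c)) + H(-146, 72) = (15141 + 3*(-5/2)) + (3 + 72 - 1*(-146)) = (15141 - 15/2) + (3 + 72 + 146) = 30267/2 + 221 = 30709/2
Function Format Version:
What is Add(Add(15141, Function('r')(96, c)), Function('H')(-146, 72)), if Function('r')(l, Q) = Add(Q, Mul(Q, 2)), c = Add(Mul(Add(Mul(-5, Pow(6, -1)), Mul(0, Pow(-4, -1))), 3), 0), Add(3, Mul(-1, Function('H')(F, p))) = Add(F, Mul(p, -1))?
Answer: Rational(30709, 2) ≈ 15355.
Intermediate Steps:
Function('H')(F, p) = Add(3, p, Mul(-1, F)) (Function('H')(F, p) = Add(3, Mul(-1, Add(F, Mul(p, -1)))) = Add(3, Mul(-1, Add(F, Mul(-1, p)))) = Add(3, Add(p, Mul(-1, F))) = Add(3, p, Mul(-1, F)))
c = Rational(-5, 2) (c = Add(Mul(Add(Mul(-5, Rational(1, 6)), Mul(0, Rational(-1, 4))), 3), 0) = Add(Mul(Add(Rational(-5, 6), 0), 3), 0) = Add(Mul(Rational(-5, 6), 3), 0) = Add(Rational(-5, 2), 0) = Rational(-5, 2) ≈ -2.5000)
Function('r')(l, Q) = Mul(3, Q) (Function('r')(l, Q) = Add(Q, Mul(2, Q)) = Mul(3, Q))
Add(Add(15141, Function('r')(96, c)), Function('H')(-146, 72)) = Add(Add(15141, Mul(3, Rational(-5, 2))), Add(3, 72, Mul(-1, -146))) = Add(Add(15141, Rational(-15, 2)), Add(3, 72, 146)) = Add(Rational(30267, 2), 221) = Rational(30709, 2)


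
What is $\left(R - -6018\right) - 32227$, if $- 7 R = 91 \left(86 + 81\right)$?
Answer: $-28380$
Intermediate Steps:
$R = -2171$ ($R = - \frac{91 \left(86 + 81\right)}{7} = - \frac{91 \cdot 167}{7} = \left(- \frac{1}{7}\right) 15197 = -2171$)
$\left(R - -6018\right) - 32227 = \left(-2171 - -6018\right) - 32227 = \left(-2171 + 6018\right) - 32227 = 3847 - 32227 = -28380$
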